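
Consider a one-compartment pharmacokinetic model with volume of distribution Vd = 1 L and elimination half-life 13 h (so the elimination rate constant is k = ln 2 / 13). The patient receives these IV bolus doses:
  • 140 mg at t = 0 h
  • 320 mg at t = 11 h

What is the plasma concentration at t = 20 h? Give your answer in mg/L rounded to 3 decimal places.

k = ln 2 / 13 = 0.05332 per h
Dose 1 (140 mg at t=0 h): 140·exp(−0.05332·20) = 48.195 mg/L
Dose 2 (320 mg at t=11 h): 320·exp(−0.05332·9) = 198.036 mg/L
C(20) = 48.195 + 198.036 = 246.232 mg/L

246.232 mg/L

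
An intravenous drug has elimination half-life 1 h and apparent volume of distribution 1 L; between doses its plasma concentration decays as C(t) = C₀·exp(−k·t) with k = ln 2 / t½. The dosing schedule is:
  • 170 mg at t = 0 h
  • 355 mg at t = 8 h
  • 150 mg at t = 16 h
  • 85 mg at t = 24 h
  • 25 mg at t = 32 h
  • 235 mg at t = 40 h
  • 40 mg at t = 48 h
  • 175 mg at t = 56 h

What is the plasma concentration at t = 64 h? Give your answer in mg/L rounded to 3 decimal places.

0.684 mg/L

k = ln 2 / 1 = 0.69315 per h
Dose 1 (170 mg at t=0 h): 170·exp(−0.69315·64) = 0.000 mg/L
Dose 2 (355 mg at t=8 h): 355·exp(−0.69315·56) = 0.000 mg/L
Dose 3 (150 mg at t=16 h): 150·exp(−0.69315·48) = 0.000 mg/L
Dose 4 (85 mg at t=24 h): 85·exp(−0.69315·40) = 0.000 mg/L
Dose 5 (25 mg at t=32 h): 25·exp(−0.69315·32) = 0.000 mg/L
Dose 6 (235 mg at t=40 h): 235·exp(−0.69315·24) = 0.000 mg/L
Dose 7 (40 mg at t=48 h): 40·exp(−0.69315·16) = 0.001 mg/L
Dose 8 (175 mg at t=56 h): 175·exp(−0.69315·8) = 0.684 mg/L
C(64) = 0.000 + 0.000 + 0.000 + 0.000 + 0.000 + 0.000 + 0.001 + 0.684 = 0.684 mg/L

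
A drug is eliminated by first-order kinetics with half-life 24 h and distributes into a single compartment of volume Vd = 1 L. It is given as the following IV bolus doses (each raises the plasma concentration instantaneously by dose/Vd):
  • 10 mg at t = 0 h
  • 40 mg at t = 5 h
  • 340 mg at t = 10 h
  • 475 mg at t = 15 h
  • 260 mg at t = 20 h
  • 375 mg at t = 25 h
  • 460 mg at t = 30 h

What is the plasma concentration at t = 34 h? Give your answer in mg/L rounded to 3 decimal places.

1337.960 mg/L

k = ln 2 / 24 = 0.02888 per h
Dose 1 (10 mg at t=0 h): 10·exp(−0.02888·34) = 3.746 mg/L
Dose 2 (40 mg at t=5 h): 40·exp(−0.02888·29) = 17.311 mg/L
Dose 3 (340 mg at t=10 h): 340·exp(−0.02888·24) = 170.000 mg/L
Dose 4 (475 mg at t=15 h): 475·exp(−0.02888·19) = 274.396 mg/L
Dose 5 (260 mg at t=20 h): 260·exp(−0.02888·14) = 173.529 mg/L
Dose 6 (375 mg at t=25 h): 375·exp(−0.02888·9) = 289.165 mg/L
Dose 7 (460 mg at t=30 h): 460·exp(−0.02888·4) = 409.813 mg/L
C(34) = 3.746 + 17.311 + 170.000 + 274.396 + 173.529 + 289.165 + 409.813 = 1337.960 mg/L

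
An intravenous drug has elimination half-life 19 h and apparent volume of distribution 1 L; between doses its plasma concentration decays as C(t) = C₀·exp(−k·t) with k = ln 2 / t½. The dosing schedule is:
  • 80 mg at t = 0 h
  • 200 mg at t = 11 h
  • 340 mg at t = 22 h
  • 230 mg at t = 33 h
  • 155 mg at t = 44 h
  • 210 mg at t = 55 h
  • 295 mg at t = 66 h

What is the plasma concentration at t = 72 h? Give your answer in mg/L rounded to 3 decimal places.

543.460 mg/L

k = ln 2 / 19 = 0.03648 per h
Dose 1 (80 mg at t=0 h): 80·exp(−0.03648·72) = 5.786 mg/L
Dose 2 (200 mg at t=11 h): 200·exp(−0.03648·61) = 21.606 mg/L
Dose 3 (340 mg at t=22 h): 340·exp(−0.03648·50) = 54.865 mg/L
Dose 4 (230 mg at t=33 h): 230·exp(−0.03648·39) = 55.440 mg/L
Dose 5 (155 mg at t=44 h): 155·exp(−0.03648·28) = 55.810 mg/L
Dose 6 (210 mg at t=55 h): 210·exp(−0.03648·17) = 112.948 mg/L
Dose 7 (295 mg at t=66 h): 295·exp(−0.03648·6) = 237.006 mg/L
C(72) = 5.786 + 21.606 + 54.865 + 55.440 + 55.810 + 112.948 + 237.006 = 543.460 mg/L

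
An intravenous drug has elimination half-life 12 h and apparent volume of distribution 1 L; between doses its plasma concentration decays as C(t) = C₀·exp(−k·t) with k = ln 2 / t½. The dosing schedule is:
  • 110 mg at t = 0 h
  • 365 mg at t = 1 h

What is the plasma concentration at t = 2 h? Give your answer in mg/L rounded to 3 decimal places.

k = ln 2 / 12 = 0.05776 per h
Dose 1 (110 mg at t=0 h): 110·exp(−0.05776·2) = 97.999 mg/L
Dose 2 (365 mg at t=1 h): 365·exp(−0.05776·1) = 344.514 mg/L
C(2) = 97.999 + 344.514 = 442.513 mg/L

442.513 mg/L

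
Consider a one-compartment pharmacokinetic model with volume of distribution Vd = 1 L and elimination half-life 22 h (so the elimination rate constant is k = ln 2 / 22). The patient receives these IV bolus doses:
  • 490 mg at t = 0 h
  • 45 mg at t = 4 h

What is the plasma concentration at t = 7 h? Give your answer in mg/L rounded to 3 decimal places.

k = ln 2 / 22 = 0.03151 per h
Dose 1 (490 mg at t=0 h): 490·exp(−0.03151·7) = 393.019 mg/L
Dose 2 (45 mg at t=4 h): 45·exp(−0.03151·3) = 40.941 mg/L
C(7) = 393.019 + 40.941 = 433.961 mg/L

433.961 mg/L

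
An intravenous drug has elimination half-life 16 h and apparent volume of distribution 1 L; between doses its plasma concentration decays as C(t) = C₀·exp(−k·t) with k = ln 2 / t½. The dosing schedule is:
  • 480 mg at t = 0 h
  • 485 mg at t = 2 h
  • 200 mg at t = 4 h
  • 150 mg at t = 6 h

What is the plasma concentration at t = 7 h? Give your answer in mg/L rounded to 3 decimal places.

k = ln 2 / 16 = 0.04332 per h
Dose 1 (480 mg at t=0 h): 480·exp(−0.04332·7) = 354.438 mg/L
Dose 2 (485 mg at t=2 h): 485·exp(−0.04332·5) = 390.544 mg/L
Dose 3 (200 mg at t=4 h): 200·exp(−0.04332·3) = 175.625 mg/L
Dose 4 (150 mg at t=6 h): 150·exp(−0.04332·1) = 143.640 mg/L
C(7) = 354.438 + 390.544 + 175.625 + 143.640 = 1064.248 mg/L

1064.248 mg/L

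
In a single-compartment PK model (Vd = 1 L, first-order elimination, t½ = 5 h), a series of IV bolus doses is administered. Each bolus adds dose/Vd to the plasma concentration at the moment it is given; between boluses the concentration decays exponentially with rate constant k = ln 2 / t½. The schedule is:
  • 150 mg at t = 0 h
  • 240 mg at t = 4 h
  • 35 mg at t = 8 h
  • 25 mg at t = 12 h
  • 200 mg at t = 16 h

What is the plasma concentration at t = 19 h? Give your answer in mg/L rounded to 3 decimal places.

k = ln 2 / 5 = 0.13863 per h
Dose 1 (150 mg at t=0 h): 150·exp(−0.13863·19) = 10.769 mg/L
Dose 2 (240 mg at t=4 h): 240·exp(−0.13863·15) = 30.000 mg/L
Dose 3 (35 mg at t=8 h): 35·exp(−0.13863·11) = 7.617 mg/L
Dose 4 (25 mg at t=12 h): 25·exp(−0.13863·7) = 9.473 mg/L
Dose 5 (200 mg at t=16 h): 200·exp(−0.13863·3) = 131.951 mg/L
C(19) = 10.769 + 30.000 + 7.617 + 9.473 + 131.951 = 189.810 mg/L

189.810 mg/L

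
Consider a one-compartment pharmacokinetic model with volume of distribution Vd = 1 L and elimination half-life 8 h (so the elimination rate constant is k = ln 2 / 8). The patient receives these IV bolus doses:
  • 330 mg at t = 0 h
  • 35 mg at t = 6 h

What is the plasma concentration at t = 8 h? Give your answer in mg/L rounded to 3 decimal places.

k = ln 2 / 8 = 0.08664 per h
Dose 1 (330 mg at t=0 h): 330·exp(−0.08664·8) = 165.000 mg/L
Dose 2 (35 mg at t=6 h): 35·exp(−0.08664·2) = 29.431 mg/L
C(8) = 165.000 + 29.431 = 194.431 mg/L

194.431 mg/L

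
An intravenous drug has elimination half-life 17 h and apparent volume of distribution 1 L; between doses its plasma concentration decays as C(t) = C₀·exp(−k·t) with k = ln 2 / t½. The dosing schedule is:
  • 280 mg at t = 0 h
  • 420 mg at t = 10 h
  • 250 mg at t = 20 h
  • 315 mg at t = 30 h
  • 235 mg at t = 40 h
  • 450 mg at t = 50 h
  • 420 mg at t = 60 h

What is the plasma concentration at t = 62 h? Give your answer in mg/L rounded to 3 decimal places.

k = ln 2 / 17 = 0.04077 per h
Dose 1 (280 mg at t=0 h): 280·exp(−0.04077·62) = 22.350 mg/L
Dose 2 (420 mg at t=10 h): 420·exp(−0.04077·52) = 50.402 mg/L
Dose 3 (250 mg at t=20 h): 250·exp(−0.04077·42) = 45.104 mg/L
Dose 4 (315 mg at t=30 h): 315·exp(−0.04077·32) = 85.441 mg/L
Dose 5 (235 mg at t=40 h): 235·exp(−0.04077·22) = 95.830 mg/L
Dose 6 (450 mg at t=50 h): 450·exp(−0.04077·12) = 275.880 mg/L
Dose 7 (420 mg at t=60 h): 420·exp(−0.04077·2) = 387.110 mg/L
C(62) = 22.350 + 50.402 + 45.104 + 85.441 + 95.830 + 275.880 + 387.110 = 962.118 mg/L

962.118 mg/L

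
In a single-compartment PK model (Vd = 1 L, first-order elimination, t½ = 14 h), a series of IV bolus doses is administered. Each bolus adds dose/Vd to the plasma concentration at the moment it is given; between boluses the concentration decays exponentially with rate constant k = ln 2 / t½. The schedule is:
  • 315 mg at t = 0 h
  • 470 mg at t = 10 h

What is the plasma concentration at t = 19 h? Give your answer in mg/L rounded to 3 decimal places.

423.970 mg/L

k = ln 2 / 14 = 0.04951 per h
Dose 1 (315 mg at t=0 h): 315·exp(−0.04951·19) = 122.962 mg/L
Dose 2 (470 mg at t=10 h): 470·exp(−0.04951·9) = 301.008 mg/L
C(19) = 122.962 + 301.008 = 423.970 mg/L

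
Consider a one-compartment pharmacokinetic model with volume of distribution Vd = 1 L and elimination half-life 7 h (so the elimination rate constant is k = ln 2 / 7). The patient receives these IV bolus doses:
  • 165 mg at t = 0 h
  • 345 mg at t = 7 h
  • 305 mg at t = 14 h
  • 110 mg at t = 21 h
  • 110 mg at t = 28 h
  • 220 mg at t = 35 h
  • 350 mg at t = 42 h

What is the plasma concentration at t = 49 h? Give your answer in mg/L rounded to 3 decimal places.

k = ln 2 / 7 = 0.09902 per h
Dose 1 (165 mg at t=0 h): 165·exp(−0.09902·49) = 1.289 mg/L
Dose 2 (345 mg at t=7 h): 345·exp(−0.09902·42) = 5.391 mg/L
Dose 3 (305 mg at t=14 h): 305·exp(−0.09902·35) = 9.531 mg/L
Dose 4 (110 mg at t=21 h): 110·exp(−0.09902·28) = 6.875 mg/L
Dose 5 (110 mg at t=28 h): 110·exp(−0.09902·21) = 13.750 mg/L
Dose 6 (220 mg at t=35 h): 220·exp(−0.09902·14) = 55.000 mg/L
Dose 7 (350 mg at t=42 h): 350·exp(−0.09902·7) = 175.000 mg/L
C(49) = 1.289 + 5.391 + 9.531 + 6.875 + 13.750 + 55.000 + 175.000 = 266.836 mg/L

266.836 mg/L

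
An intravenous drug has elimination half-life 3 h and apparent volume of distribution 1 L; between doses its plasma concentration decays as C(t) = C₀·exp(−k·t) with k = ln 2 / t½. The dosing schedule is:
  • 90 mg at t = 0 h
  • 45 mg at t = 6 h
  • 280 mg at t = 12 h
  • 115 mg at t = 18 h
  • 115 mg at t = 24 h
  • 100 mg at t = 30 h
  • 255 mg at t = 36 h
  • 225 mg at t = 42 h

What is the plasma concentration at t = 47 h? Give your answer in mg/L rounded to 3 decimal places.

k = ln 2 / 3 = 0.23105 per h
Dose 1 (90 mg at t=0 h): 90·exp(−0.23105·47) = 0.002 mg/L
Dose 2 (45 mg at t=6 h): 45·exp(−0.23105·41) = 0.003 mg/L
Dose 3 (280 mg at t=12 h): 280·exp(−0.23105·35) = 0.086 mg/L
Dose 4 (115 mg at t=18 h): 115·exp(−0.23105·29) = 0.141 mg/L
Dose 5 (115 mg at t=24 h): 115·exp(−0.23105·23) = 0.566 mg/L
Dose 6 (100 mg at t=30 h): 100·exp(−0.23105·17) = 1.969 mg/L
Dose 7 (255 mg at t=36 h): 255·exp(−0.23105·11) = 20.080 mg/L
Dose 8 (225 mg at t=42 h): 225·exp(−0.23105·5) = 70.871 mg/L
C(47) = 0.002 + 0.003 + 0.086 + 0.141 + 0.566 + 1.969 + 20.080 + 70.871 = 93.718 mg/L

93.718 mg/L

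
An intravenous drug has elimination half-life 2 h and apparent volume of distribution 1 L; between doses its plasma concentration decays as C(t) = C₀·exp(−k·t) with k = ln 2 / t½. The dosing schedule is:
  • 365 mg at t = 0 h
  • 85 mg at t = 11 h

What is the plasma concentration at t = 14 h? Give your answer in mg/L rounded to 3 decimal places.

k = ln 2 / 2 = 0.34657 per h
Dose 1 (365 mg at t=0 h): 365·exp(−0.34657·14) = 2.852 mg/L
Dose 2 (85 mg at t=11 h): 85·exp(−0.34657·3) = 30.052 mg/L
C(14) = 2.852 + 30.052 = 32.904 mg/L

32.904 mg/L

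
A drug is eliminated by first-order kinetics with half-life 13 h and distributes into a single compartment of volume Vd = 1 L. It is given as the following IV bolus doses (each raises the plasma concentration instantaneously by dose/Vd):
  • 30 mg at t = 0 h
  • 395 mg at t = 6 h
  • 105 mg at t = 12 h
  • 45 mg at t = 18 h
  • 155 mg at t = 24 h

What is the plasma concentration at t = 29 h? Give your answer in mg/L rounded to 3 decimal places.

308.446 mg/L

k = ln 2 / 13 = 0.05332 per h
Dose 1 (30 mg at t=0 h): 30·exp(−0.05332·29) = 6.391 mg/L
Dose 2 (395 mg at t=6 h): 395·exp(−0.05332·23) = 115.879 mg/L
Dose 3 (105 mg at t=12 h): 105·exp(−0.05332·17) = 42.416 mg/L
Dose 4 (45 mg at t=18 h): 45·exp(−0.05332·11) = 25.032 mg/L
Dose 5 (155 mg at t=24 h): 155·exp(−0.05332·5) = 118.727 mg/L
C(29) = 6.391 + 115.879 + 42.416 + 25.032 + 118.727 = 308.446 mg/L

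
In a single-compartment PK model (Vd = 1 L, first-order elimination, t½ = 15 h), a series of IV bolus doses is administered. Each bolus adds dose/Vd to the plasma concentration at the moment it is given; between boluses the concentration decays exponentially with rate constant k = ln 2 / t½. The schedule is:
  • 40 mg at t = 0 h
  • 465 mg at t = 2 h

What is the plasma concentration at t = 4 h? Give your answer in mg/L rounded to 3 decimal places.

457.200 mg/L

k = ln 2 / 15 = 0.04621 per h
Dose 1 (40 mg at t=0 h): 40·exp(−0.04621·4) = 33.250 mg/L
Dose 2 (465 mg at t=2 h): 465·exp(−0.04621·2) = 423.951 mg/L
C(4) = 33.250 + 423.951 = 457.200 mg/L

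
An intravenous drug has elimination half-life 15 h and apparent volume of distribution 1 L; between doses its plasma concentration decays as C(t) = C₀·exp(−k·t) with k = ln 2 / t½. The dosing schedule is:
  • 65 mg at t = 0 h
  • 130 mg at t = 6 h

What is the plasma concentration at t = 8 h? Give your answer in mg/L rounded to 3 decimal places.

163.436 mg/L

k = ln 2 / 15 = 0.04621 per h
Dose 1 (65 mg at t=0 h): 65·exp(−0.04621·8) = 44.912 mg/L
Dose 2 (130 mg at t=6 h): 130·exp(−0.04621·2) = 118.524 mg/L
C(8) = 44.912 + 118.524 = 163.436 mg/L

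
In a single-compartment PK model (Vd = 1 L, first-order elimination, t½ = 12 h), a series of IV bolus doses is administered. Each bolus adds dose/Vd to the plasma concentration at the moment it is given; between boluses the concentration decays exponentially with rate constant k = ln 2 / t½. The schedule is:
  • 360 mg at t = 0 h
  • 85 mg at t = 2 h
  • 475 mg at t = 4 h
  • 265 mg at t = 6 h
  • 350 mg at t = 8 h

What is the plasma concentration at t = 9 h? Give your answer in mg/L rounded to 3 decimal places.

1179.829 mg/L

k = ln 2 / 12 = 0.05776 per h
Dose 1 (360 mg at t=0 h): 360·exp(−0.05776·9) = 214.057 mg/L
Dose 2 (85 mg at t=2 h): 85·exp(−0.05776·7) = 56.731 mg/L
Dose 3 (475 mg at t=4 h): 475·exp(−0.05776·5) = 355.848 mg/L
Dose 4 (265 mg at t=6 h): 265·exp(−0.05776·3) = 222.838 mg/L
Dose 5 (350 mg at t=8 h): 350·exp(−0.05776·1) = 330.356 mg/L
C(9) = 214.057 + 56.731 + 355.848 + 222.838 + 330.356 = 1179.829 mg/L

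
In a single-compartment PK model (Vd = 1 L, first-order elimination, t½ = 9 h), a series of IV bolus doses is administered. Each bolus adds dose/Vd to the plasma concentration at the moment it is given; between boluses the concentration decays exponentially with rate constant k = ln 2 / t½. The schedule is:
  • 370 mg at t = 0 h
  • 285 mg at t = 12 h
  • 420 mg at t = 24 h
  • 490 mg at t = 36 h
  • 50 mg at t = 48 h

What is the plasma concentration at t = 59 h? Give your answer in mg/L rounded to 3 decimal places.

144.699 mg/L

k = ln 2 / 9 = 0.07702 per h
Dose 1 (370 mg at t=0 h): 370·exp(−0.07702·59) = 3.934 mg/L
Dose 2 (285 mg at t=12 h): 285·exp(−0.07702·47) = 7.635 mg/L
Dose 3 (420 mg at t=24 h): 420·exp(−0.07702·35) = 28.352 mg/L
Dose 4 (490 mg at t=36 h): 490·exp(−0.07702·23) = 83.348 mg/L
Dose 5 (50 mg at t=48 h): 50·exp(−0.07702·11) = 21.431 mg/L
C(59) = 3.934 + 7.635 + 28.352 + 83.348 + 21.431 = 144.699 mg/L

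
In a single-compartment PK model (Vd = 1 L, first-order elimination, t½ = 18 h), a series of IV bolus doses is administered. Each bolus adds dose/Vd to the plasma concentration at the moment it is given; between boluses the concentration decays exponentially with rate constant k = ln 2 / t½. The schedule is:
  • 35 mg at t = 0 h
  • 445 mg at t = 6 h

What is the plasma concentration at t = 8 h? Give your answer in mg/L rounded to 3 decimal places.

k = ln 2 / 18 = 0.03851 per h
Dose 1 (35 mg at t=0 h): 35·exp(−0.03851·8) = 25.720 mg/L
Dose 2 (445 mg at t=6 h): 445·exp(−0.03851·2) = 412.014 mg/L
C(8) = 25.720 + 412.014 = 437.735 mg/L

437.735 mg/L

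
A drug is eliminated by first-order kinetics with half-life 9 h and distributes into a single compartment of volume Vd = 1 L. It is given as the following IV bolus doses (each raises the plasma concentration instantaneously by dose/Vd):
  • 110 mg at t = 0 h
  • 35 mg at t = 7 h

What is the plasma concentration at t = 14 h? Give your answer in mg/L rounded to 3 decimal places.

57.836 mg/L

k = ln 2 / 9 = 0.07702 per h
Dose 1 (110 mg at t=0 h): 110·exp(−0.07702·14) = 37.422 mg/L
Dose 2 (35 mg at t=7 h): 35·exp(−0.07702·7) = 20.414 mg/L
C(14) = 37.422 + 20.414 = 57.836 mg/L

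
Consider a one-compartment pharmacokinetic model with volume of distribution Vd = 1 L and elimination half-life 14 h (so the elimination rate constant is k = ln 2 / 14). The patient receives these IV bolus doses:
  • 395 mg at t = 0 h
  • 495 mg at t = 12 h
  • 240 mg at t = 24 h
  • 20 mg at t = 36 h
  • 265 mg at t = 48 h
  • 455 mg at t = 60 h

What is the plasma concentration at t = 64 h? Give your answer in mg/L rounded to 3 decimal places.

k = ln 2 / 14 = 0.04951 per h
Dose 1 (395 mg at t=0 h): 395·exp(−0.04951·64) = 16.613 mg/L
Dose 2 (495 mg at t=12 h): 495·exp(−0.04951·52) = 37.713 mg/L
Dose 3 (240 mg at t=24 h): 240·exp(−0.04951·40) = 33.123 mg/L
Dose 4 (20 mg at t=36 h): 20·exp(−0.04951·28) = 5.000 mg/L
Dose 5 (265 mg at t=48 h): 265·exp(−0.04951·16) = 120.008 mg/L
Dose 6 (455 mg at t=60 h): 455·exp(−0.04951·4) = 373.253 mg/L
C(64) = 16.613 + 37.713 + 33.123 + 5.000 + 120.008 + 373.253 = 585.710 mg/L

585.710 mg/L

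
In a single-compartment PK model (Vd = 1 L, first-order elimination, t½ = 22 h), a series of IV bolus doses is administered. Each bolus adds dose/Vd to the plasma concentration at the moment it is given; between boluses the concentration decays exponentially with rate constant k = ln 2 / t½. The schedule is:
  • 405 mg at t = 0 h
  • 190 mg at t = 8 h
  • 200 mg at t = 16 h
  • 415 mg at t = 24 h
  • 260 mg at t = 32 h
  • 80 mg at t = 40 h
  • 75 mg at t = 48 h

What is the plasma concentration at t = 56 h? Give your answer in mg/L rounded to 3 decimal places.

k = ln 2 / 22 = 0.03151 per h
Dose 1 (405 mg at t=0 h): 405·exp(−0.03151·56) = 69.374 mg/L
Dose 2 (190 mg at t=8 h): 190·exp(−0.03151·48) = 41.876 mg/L
Dose 3 (200 mg at t=16 h): 200·exp(−0.03151·40) = 56.716 mg/L
Dose 4 (415 mg at t=24 h): 415·exp(−0.03151·32) = 151.421 mg/L
Dose 5 (260 mg at t=32 h): 260·exp(−0.03151·24) = 122.061 mg/L
Dose 6 (80 mg at t=40 h): 80·exp(−0.03151·16) = 48.324 mg/L
Dose 7 (75 mg at t=48 h): 75·exp(−0.03151·8) = 58.290 mg/L
C(56) = 69.374 + 41.876 + 56.716 + 151.421 + 122.061 + 48.324 + 58.290 = 548.061 mg/L

548.061 mg/L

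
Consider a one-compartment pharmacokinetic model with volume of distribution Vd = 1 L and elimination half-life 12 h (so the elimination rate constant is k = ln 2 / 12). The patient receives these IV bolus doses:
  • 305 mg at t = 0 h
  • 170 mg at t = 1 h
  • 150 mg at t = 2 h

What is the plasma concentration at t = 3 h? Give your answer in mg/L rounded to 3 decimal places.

549.507 mg/L

k = ln 2 / 12 = 0.05776 per h
Dose 1 (305 mg at t=0 h): 305·exp(−0.05776·3) = 256.473 mg/L
Dose 2 (170 mg at t=1 h): 170·exp(−0.05776·2) = 151.453 mg/L
Dose 3 (150 mg at t=2 h): 150·exp(−0.05776·1) = 141.581 mg/L
C(3) = 256.473 + 151.453 + 141.581 = 549.507 mg/L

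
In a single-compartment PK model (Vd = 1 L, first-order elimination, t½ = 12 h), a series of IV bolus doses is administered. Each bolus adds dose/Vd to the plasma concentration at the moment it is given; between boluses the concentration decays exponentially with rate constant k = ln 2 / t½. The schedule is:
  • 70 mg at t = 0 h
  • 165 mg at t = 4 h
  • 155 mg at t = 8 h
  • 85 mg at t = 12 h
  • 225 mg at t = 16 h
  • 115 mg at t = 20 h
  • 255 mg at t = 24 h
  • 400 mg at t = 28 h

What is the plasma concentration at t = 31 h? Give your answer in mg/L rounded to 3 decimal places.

777.857 mg/L

k = ln 2 / 12 = 0.05776 per h
Dose 1 (70 mg at t=0 h): 70·exp(−0.05776·31) = 11.680 mg/L
Dose 2 (165 mg at t=4 h): 165·exp(−0.05776·27) = 34.687 mg/L
Dose 3 (155 mg at t=8 h): 155·exp(−0.05776·23) = 41.054 mg/L
Dose 4 (85 mg at t=12 h): 85·exp(−0.05776·19) = 28.365 mg/L
Dose 5 (225 mg at t=16 h): 225·exp(−0.05776·15) = 94.601 mg/L
Dose 6 (115 mg at t=20 h): 115·exp(−0.05776·11) = 60.919 mg/L
Dose 7 (255 mg at t=24 h): 255·exp(−0.05776·7) = 170.192 mg/L
Dose 8 (400 mg at t=28 h): 400·exp(−0.05776·3) = 336.359 mg/L
C(31) = 11.680 + 34.687 + 41.054 + 28.365 + 94.601 + 60.919 + 170.192 + 336.359 = 777.857 mg/L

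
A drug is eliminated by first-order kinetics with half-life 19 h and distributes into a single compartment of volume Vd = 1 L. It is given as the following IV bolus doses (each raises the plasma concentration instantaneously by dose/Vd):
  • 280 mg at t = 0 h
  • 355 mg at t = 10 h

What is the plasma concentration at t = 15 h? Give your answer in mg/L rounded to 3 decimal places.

k = ln 2 / 19 = 0.03648 per h
Dose 1 (280 mg at t=0 h): 280·exp(−0.03648·15) = 161.995 mg/L
Dose 2 (355 mg at t=10 h): 355·exp(−0.03648·5) = 295.808 mg/L
C(15) = 161.995 + 295.808 = 457.803 mg/L

457.803 mg/L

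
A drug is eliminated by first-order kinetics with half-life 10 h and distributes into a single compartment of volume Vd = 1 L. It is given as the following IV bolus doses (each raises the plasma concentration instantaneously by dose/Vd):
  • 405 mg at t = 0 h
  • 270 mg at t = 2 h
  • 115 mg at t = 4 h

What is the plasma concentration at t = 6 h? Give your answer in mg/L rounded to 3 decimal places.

571.935 mg/L

k = ln 2 / 10 = 0.06931 per h
Dose 1 (405 mg at t=0 h): 405·exp(−0.06931·6) = 267.200 mg/L
Dose 2 (270 mg at t=2 h): 270·exp(−0.06931·4) = 204.622 mg/L
Dose 3 (115 mg at t=4 h): 115·exp(−0.06931·2) = 100.113 mg/L
C(6) = 267.200 + 204.622 + 100.113 = 571.935 mg/L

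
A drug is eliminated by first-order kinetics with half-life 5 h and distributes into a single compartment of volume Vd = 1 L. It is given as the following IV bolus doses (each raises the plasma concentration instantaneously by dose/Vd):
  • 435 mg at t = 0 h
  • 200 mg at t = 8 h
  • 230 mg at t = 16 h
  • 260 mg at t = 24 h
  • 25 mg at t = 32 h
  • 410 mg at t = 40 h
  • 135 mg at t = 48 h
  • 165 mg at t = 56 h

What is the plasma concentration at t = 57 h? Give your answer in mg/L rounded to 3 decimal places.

k = ln 2 / 5 = 0.13863 per h
Dose 1 (435 mg at t=0 h): 435·exp(−0.13863·57) = 0.161 mg/L
Dose 2 (200 mg at t=8 h): 200·exp(−0.13863·49) = 0.224 mg/L
Dose 3 (230 mg at t=16 h): 230·exp(−0.13863·41) = 0.782 mg/L
Dose 4 (260 mg at t=24 h): 260·exp(−0.13863·33) = 2.680 mg/L
Dose 5 (25 mg at t=32 h): 25·exp(−0.13863·25) = 0.781 mg/L
Dose 6 (410 mg at t=40 h): 410·exp(−0.13863·17) = 38.840 mg/L
Dose 7 (135 mg at t=48 h): 135·exp(−0.13863·9) = 38.769 mg/L
Dose 8 (165 mg at t=56 h): 165·exp(−0.13863·1) = 143.641 mg/L
C(57) = 0.161 + 0.224 + 0.782 + 2.680 + 0.781 + 38.840 + 38.769 + 143.641 = 225.879 mg/L

225.879 mg/L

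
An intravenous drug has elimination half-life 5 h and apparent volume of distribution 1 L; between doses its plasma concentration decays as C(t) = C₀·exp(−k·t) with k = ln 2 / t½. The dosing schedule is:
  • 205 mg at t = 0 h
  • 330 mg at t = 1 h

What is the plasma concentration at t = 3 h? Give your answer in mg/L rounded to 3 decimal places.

385.343 mg/L

k = ln 2 / 5 = 0.13863 per h
Dose 1 (205 mg at t=0 h): 205·exp(−0.13863·3) = 135.250 mg/L
Dose 2 (330 mg at t=1 h): 330·exp(−0.13863·2) = 250.093 mg/L
C(3) = 135.250 + 250.093 = 385.343 mg/L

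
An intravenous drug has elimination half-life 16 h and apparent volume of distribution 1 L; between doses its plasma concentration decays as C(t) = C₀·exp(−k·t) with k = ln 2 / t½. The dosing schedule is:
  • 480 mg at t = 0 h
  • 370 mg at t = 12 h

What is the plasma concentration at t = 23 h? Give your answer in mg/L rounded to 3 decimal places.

406.963 mg/L

k = ln 2 / 16 = 0.04332 per h
Dose 1 (480 mg at t=0 h): 480·exp(−0.04332·23) = 177.219 mg/L
Dose 2 (370 mg at t=12 h): 370·exp(−0.04332·11) = 229.744 mg/L
C(23) = 177.219 + 229.744 = 406.963 mg/L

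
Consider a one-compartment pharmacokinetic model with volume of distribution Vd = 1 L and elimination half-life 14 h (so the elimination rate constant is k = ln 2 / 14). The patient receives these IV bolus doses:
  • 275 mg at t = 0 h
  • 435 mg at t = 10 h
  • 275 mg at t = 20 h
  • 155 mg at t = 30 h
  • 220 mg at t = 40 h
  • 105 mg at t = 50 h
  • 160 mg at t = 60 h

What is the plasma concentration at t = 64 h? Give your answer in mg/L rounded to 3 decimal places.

352.309 mg/L

k = ln 2 / 14 = 0.04951 per h
Dose 1 (275 mg at t=0 h): 275·exp(−0.04951·64) = 11.566 mg/L
Dose 2 (435 mg at t=10 h): 435·exp(−0.04951·54) = 30.017 mg/L
Dose 3 (275 mg at t=20 h): 275·exp(−0.04951·44) = 31.134 mg/L
Dose 4 (155 mg at t=30 h): 155·exp(−0.04951·34) = 28.791 mg/L
Dose 5 (220 mg at t=40 h): 220·exp(−0.04951·24) = 67.046 mg/L
Dose 6 (105 mg at t=50 h): 105·exp(−0.04951·14) = 52.500 mg/L
Dose 7 (160 mg at t=60 h): 160·exp(−0.04951·4) = 131.254 mg/L
C(64) = 11.566 + 30.017 + 31.134 + 28.791 + 67.046 + 52.500 + 131.254 = 352.309 mg/L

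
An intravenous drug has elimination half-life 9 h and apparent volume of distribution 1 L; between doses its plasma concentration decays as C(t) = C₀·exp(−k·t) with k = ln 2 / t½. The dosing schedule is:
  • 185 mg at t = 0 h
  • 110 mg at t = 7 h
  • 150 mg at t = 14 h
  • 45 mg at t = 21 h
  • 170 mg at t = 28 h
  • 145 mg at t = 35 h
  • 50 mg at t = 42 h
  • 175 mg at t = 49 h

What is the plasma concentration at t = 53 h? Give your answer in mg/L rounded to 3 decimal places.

k = ln 2 / 9 = 0.07702 per h
Dose 1 (185 mg at t=0 h): 185·exp(−0.07702·53) = 3.122 mg/L
Dose 2 (110 mg at t=7 h): 110·exp(−0.07702·46) = 3.183 mg/L
Dose 3 (150 mg at t=14 h): 150·exp(−0.07702·39) = 7.441 mg/L
Dose 4 (45 mg at t=21 h): 45·exp(−0.07702·32) = 3.827 mg/L
Dose 5 (170 mg at t=28 h): 170·exp(−0.07702·25) = 24.789 mg/L
Dose 6 (145 mg at t=35 h): 145·exp(−0.07702·18) = 36.250 mg/L
Dose 7 (50 mg at t=42 h): 50·exp(−0.07702·11) = 21.431 mg/L
Dose 8 (175 mg at t=49 h): 175·exp(−0.07702·4) = 128.602 mg/L
C(53) = 3.122 + 3.183 + 7.441 + 3.827 + 24.789 + 36.250 + 21.431 + 128.602 = 228.645 mg/L

228.645 mg/L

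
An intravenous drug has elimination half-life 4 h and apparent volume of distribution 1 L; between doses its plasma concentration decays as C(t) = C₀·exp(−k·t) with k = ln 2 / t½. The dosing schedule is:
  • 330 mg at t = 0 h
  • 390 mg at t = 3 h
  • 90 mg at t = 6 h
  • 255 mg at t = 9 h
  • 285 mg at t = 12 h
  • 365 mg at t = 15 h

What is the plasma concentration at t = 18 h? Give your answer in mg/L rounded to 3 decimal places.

k = ln 2 / 4 = 0.17329 per h
Dose 1 (330 mg at t=0 h): 330·exp(−0.17329·18) = 14.584 mg/L
Dose 2 (390 mg at t=3 h): 390·exp(−0.17329·15) = 28.987 mg/L
Dose 3 (90 mg at t=6 h): 90·exp(−0.17329·12) = 11.250 mg/L
Dose 4 (255 mg at t=9 h): 255·exp(−0.17329·9) = 53.607 mg/L
Dose 5 (285 mg at t=12 h): 285·exp(−0.17329·6) = 100.763 mg/L
Dose 6 (365 mg at t=15 h): 365·exp(−0.17329·3) = 217.030 mg/L
C(18) = 14.584 + 28.987 + 11.250 + 53.607 + 100.763 + 217.030 = 426.221 mg/L

426.221 mg/L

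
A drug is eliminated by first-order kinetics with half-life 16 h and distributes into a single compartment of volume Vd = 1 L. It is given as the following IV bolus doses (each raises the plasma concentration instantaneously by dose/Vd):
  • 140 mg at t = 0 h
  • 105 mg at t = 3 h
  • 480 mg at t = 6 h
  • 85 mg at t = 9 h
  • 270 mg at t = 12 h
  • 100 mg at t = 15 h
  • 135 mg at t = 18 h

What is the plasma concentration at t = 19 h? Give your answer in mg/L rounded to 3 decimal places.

855.131 mg/L

k = ln 2 / 16 = 0.04332 per h
Dose 1 (140 mg at t=0 h): 140·exp(−0.04332·19) = 61.469 mg/L
Dose 2 (105 mg at t=3 h): 105·exp(−0.04332·16) = 52.500 mg/L
Dose 3 (480 mg at t=6 h): 480·exp(−0.04332·13) = 273.309 mg/L
Dose 4 (85 mg at t=9 h): 85·exp(−0.04332·10) = 55.116 mg/L
Dose 5 (270 mg at t=12 h): 270·exp(−0.04332·7) = 199.372 mg/L
Dose 6 (100 mg at t=15 h): 100·exp(−0.04332·4) = 84.090 mg/L
Dose 7 (135 mg at t=18 h): 135·exp(−0.04332·1) = 129.276 mg/L
C(19) = 61.469 + 52.500 + 273.309 + 55.116 + 199.372 + 84.090 + 129.276 = 855.131 mg/L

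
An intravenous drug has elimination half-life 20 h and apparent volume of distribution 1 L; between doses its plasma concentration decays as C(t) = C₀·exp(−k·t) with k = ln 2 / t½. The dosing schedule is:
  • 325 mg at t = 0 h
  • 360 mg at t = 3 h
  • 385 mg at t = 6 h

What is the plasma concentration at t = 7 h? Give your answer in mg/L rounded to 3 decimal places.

k = ln 2 / 20 = 0.03466 per h
Dose 1 (325 mg at t=0 h): 325·exp(−0.03466·7) = 254.990 mg/L
Dose 2 (360 mg at t=3 h): 360·exp(−0.03466·4) = 313.398 mg/L
Dose 3 (385 mg at t=6 h): 385·exp(−0.03466·1) = 371.885 mg/L
C(7) = 254.990 + 313.398 + 371.885 = 940.274 mg/L

940.274 mg/L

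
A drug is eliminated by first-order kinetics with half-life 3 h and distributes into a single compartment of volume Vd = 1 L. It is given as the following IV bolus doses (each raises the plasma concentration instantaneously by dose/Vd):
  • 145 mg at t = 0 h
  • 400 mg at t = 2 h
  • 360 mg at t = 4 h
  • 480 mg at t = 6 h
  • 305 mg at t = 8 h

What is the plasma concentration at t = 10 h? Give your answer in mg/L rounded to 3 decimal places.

k = ln 2 / 3 = 0.23105 per h
Dose 1 (145 mg at t=0 h): 145·exp(−0.23105·10) = 14.386 mg/L
Dose 2 (400 mg at t=2 h): 400·exp(−0.23105·8) = 62.996 mg/L
Dose 3 (360 mg at t=4 h): 360·exp(−0.23105·6) = 90.000 mg/L
Dose 4 (480 mg at t=6 h): 480·exp(−0.23105·4) = 190.488 mg/L
Dose 5 (305 mg at t=8 h): 305·exp(−0.23105·2) = 192.138 mg/L
C(10) = 14.386 + 62.996 + 90.000 + 190.488 + 192.138 = 550.008 mg/L

550.008 mg/L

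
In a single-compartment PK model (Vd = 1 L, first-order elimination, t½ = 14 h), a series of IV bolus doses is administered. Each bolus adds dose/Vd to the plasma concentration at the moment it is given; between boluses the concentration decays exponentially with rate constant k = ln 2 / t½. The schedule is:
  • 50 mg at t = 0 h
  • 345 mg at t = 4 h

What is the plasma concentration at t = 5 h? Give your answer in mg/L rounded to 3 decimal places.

367.370 mg/L

k = ln 2 / 14 = 0.04951 per h
Dose 1 (50 mg at t=0 h): 50·exp(−0.04951·5) = 39.035 mg/L
Dose 2 (345 mg at t=4 h): 345·exp(−0.04951·1) = 328.335 mg/L
C(5) = 39.035 + 328.335 = 367.370 mg/L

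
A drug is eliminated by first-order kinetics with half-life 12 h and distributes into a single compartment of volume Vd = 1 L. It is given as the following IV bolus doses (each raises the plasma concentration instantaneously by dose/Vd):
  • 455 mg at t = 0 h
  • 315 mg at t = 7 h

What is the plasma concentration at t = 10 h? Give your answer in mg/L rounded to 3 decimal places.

k = ln 2 / 12 = 0.05776 per h
Dose 1 (455 mg at t=0 h): 455·exp(−0.05776·10) = 255.360 mg/L
Dose 2 (315 mg at t=7 h): 315·exp(−0.05776·3) = 264.882 mg/L
C(10) = 255.360 + 264.882 = 520.242 mg/L

520.242 mg/L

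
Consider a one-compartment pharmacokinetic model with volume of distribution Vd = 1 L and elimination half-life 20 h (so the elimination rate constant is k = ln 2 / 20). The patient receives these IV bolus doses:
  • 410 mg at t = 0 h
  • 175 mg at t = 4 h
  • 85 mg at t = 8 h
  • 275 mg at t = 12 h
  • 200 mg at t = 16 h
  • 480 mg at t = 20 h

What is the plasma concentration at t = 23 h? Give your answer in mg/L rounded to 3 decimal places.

k = ln 2 / 20 = 0.03466 per h
Dose 1 (410 mg at t=0 h): 410·exp(−0.03466·23) = 184.756 mg/L
Dose 2 (175 mg at t=4 h): 175·exp(−0.03466·19) = 90.586 mg/L
Dose 3 (85 mg at t=8 h): 85·exp(−0.03466·15) = 50.541 mg/L
Dose 4 (275 mg at t=12 h): 275·exp(−0.03466·11) = 187.831 mg/L
Dose 5 (200 mg at t=16 h): 200·exp(−0.03466·7) = 156.917 mg/L
Dose 6 (480 mg at t=20 h): 480·exp(−0.03466·3) = 432.600 mg/L
C(23) = 184.756 + 90.586 + 50.541 + 187.831 + 156.917 + 432.600 = 1103.231 mg/L

1103.231 mg/L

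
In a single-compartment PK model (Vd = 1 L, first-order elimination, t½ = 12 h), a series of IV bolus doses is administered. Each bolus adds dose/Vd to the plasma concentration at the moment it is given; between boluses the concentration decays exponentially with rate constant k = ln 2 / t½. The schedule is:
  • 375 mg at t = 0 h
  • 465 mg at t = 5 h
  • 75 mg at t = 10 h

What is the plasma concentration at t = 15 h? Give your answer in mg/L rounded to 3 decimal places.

k = ln 2 / 12 = 0.05776 per h
Dose 1 (375 mg at t=0 h): 375·exp(−0.05776·15) = 157.668 mg/L
Dose 2 (465 mg at t=5 h): 465·exp(−0.05776·10) = 260.972 mg/L
Dose 3 (75 mg at t=10 h): 75·exp(−0.05776·5) = 56.187 mg/L
C(15) = 157.668 + 260.972 + 56.187 = 474.827 mg/L

474.827 mg/L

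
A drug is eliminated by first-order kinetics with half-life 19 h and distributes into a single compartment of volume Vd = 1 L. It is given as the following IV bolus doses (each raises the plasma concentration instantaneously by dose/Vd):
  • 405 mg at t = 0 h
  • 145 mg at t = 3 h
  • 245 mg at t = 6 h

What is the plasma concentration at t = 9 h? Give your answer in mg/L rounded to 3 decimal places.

k = ln 2 / 19 = 0.03648 per h
Dose 1 (405 mg at t=0 h): 405·exp(−0.03648·9) = 291.650 mg/L
Dose 2 (145 mg at t=3 h): 145·exp(−0.03648·6) = 116.495 mg/L
Dose 3 (245 mg at t=6 h): 245·exp(−0.03648·3) = 219.601 mg/L
C(9) = 291.650 + 116.495 + 219.601 = 627.746 mg/L

627.746 mg/L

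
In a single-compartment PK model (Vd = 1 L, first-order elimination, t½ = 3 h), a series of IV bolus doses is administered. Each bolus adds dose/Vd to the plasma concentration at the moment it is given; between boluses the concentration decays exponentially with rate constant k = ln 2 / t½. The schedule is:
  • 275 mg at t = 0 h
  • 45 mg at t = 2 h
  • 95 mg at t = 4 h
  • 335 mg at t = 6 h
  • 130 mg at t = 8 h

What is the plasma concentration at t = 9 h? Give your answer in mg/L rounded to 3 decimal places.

343.908 mg/L

k = ln 2 / 3 = 0.23105 per h
Dose 1 (275 mg at t=0 h): 275·exp(−0.23105·9) = 34.375 mg/L
Dose 2 (45 mg at t=2 h): 45·exp(−0.23105·7) = 8.929 mg/L
Dose 3 (95 mg at t=4 h): 95·exp(−0.23105·5) = 29.923 mg/L
Dose 4 (335 mg at t=6 h): 335·exp(−0.23105·3) = 167.500 mg/L
Dose 5 (130 mg at t=8 h): 130·exp(−0.23105·1) = 103.181 mg/L
C(9) = 34.375 + 8.929 + 29.923 + 167.500 + 103.181 = 343.908 mg/L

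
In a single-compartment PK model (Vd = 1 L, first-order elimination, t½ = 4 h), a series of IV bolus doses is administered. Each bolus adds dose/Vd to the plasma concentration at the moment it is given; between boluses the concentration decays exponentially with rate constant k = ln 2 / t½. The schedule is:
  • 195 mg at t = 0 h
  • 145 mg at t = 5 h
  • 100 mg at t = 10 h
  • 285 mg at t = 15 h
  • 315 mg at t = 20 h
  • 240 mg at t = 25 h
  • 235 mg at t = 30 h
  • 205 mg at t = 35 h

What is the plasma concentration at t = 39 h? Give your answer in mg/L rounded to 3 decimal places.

190.559 mg/L

k = ln 2 / 4 = 0.17329 per h
Dose 1 (195 mg at t=0 h): 195·exp(−0.17329·39) = 0.226 mg/L
Dose 2 (145 mg at t=5 h): 145·exp(−0.17329·34) = 0.401 mg/L
Dose 3 (100 mg at t=10 h): 100·exp(−0.17329·29) = 0.657 mg/L
Dose 4 (285 mg at t=15 h): 285·exp(−0.17329·24) = 4.453 mg/L
Dose 5 (315 mg at t=20 h): 315·exp(−0.17329·19) = 11.706 mg/L
Dose 6 (240 mg at t=25 h): 240·exp(−0.17329·14) = 21.213 mg/L
Dose 7 (235 mg at t=30 h): 235·exp(−0.17329·9) = 49.403 mg/L
Dose 8 (205 mg at t=35 h): 205·exp(−0.17329·4) = 102.500 mg/L
C(39) = 0.226 + 0.401 + 0.657 + 4.453 + 11.706 + 21.213 + 49.403 + 102.500 = 190.559 mg/L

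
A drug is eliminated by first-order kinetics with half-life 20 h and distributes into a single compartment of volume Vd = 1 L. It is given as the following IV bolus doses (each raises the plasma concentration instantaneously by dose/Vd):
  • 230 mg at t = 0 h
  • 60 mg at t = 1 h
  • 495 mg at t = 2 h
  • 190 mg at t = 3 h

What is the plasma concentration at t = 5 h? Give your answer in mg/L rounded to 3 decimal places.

k = ln 2 / 20 = 0.03466 per h
Dose 1 (230 mg at t=0 h): 230·exp(−0.03466·5) = 193.406 mg/L
Dose 2 (60 mg at t=1 h): 60·exp(−0.03466·4) = 52.233 mg/L
Dose 3 (495 mg at t=2 h): 495·exp(−0.03466·3) = 446.119 mg/L
Dose 4 (190 mg at t=3 h): 190·exp(−0.03466·2) = 177.276 mg/L
C(5) = 193.406 + 52.233 + 446.119 + 177.276 = 869.034 mg/L

869.034 mg/L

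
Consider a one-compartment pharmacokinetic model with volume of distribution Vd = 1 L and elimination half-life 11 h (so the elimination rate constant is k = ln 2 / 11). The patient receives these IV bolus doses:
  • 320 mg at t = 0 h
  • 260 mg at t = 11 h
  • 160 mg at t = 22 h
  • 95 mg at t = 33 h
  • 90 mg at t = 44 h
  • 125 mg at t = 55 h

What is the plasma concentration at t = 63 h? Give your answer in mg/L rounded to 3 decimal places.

144.971 mg/L

k = ln 2 / 11 = 0.06301 per h
Dose 1 (320 mg at t=0 h): 320·exp(−0.06301·63) = 6.040 mg/L
Dose 2 (260 mg at t=11 h): 260·exp(−0.06301·52) = 9.816 mg/L
Dose 3 (160 mg at t=22 h): 160·exp(−0.06301·41) = 12.081 mg/L
Dose 4 (95 mg at t=33 h): 95·exp(−0.06301·30) = 14.346 mg/L
Dose 5 (90 mg at t=44 h): 90·exp(−0.06301·19) = 27.182 mg/L
Dose 6 (125 mg at t=55 h): 125·exp(−0.06301·8) = 75.506 mg/L
C(63) = 6.040 + 9.816 + 12.081 + 14.346 + 27.182 + 75.506 = 144.971 mg/L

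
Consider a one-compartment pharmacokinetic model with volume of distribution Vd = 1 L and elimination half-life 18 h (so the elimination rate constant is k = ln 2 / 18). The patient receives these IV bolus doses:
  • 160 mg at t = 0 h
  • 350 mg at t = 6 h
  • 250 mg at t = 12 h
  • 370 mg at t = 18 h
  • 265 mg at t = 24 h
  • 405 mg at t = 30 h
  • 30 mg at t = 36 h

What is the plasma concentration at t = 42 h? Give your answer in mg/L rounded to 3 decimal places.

k = ln 2 / 18 = 0.03851 per h
Dose 1 (160 mg at t=0 h): 160·exp(−0.03851·42) = 31.748 mg/L
Dose 2 (350 mg at t=6 h): 350·exp(−0.03851·36) = 87.500 mg/L
Dose 3 (250 mg at t=12 h): 250·exp(−0.03851·30) = 78.745 mg/L
Dose 4 (370 mg at t=18 h): 370·exp(−0.03851·24) = 146.835 mg/L
Dose 5 (265 mg at t=24 h): 265·exp(−0.03851·18) = 132.500 mg/L
Dose 6 (405 mg at t=30 h): 405·exp(−0.03851·12) = 255.134 mg/L
Dose 7 (30 mg at t=36 h): 30·exp(−0.03851·6) = 23.811 mg/L
C(42) = 31.748 + 87.500 + 78.745 + 146.835 + 132.500 + 255.134 + 23.811 = 756.273 mg/L

756.273 mg/L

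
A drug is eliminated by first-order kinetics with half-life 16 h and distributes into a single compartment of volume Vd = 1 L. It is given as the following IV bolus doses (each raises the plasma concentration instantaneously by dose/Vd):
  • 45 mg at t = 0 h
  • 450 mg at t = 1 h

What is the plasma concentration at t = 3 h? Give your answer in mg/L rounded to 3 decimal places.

452.167 mg/L

k = ln 2 / 16 = 0.04332 per h
Dose 1 (45 mg at t=0 h): 45·exp(−0.04332·3) = 39.516 mg/L
Dose 2 (450 mg at t=1 h): 450·exp(−0.04332·2) = 412.652 mg/L
C(3) = 39.516 + 412.652 = 452.167 mg/L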